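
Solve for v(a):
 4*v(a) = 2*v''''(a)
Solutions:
 v(a) = C1*exp(-2^(1/4)*a) + C2*exp(2^(1/4)*a) + C3*sin(2^(1/4)*a) + C4*cos(2^(1/4)*a)


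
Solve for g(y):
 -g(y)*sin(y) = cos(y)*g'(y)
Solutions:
 g(y) = C1*cos(y)


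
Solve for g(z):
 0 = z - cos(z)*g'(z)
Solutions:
 g(z) = C1 + Integral(z/cos(z), z)


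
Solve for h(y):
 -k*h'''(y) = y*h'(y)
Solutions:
 h(y) = C1 + Integral(C2*airyai(y*(-1/k)^(1/3)) + C3*airybi(y*(-1/k)^(1/3)), y)


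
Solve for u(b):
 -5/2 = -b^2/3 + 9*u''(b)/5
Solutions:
 u(b) = C1 + C2*b + 5*b^4/324 - 25*b^2/36


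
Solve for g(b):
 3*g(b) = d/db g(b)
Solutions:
 g(b) = C1*exp(3*b)


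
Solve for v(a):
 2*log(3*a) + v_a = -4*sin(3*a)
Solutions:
 v(a) = C1 - 2*a*log(a) - 2*a*log(3) + 2*a + 4*cos(3*a)/3


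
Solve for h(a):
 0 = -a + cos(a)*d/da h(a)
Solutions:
 h(a) = C1 + Integral(a/cos(a), a)


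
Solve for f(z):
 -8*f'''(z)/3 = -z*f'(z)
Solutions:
 f(z) = C1 + Integral(C2*airyai(3^(1/3)*z/2) + C3*airybi(3^(1/3)*z/2), z)


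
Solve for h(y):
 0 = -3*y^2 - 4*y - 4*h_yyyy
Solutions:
 h(y) = C1 + C2*y + C3*y^2 + C4*y^3 - y^6/480 - y^5/120


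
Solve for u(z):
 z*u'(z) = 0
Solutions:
 u(z) = C1


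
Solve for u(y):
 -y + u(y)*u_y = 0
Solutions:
 u(y) = -sqrt(C1 + y^2)
 u(y) = sqrt(C1 + y^2)


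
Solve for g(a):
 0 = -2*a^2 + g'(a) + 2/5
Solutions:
 g(a) = C1 + 2*a^3/3 - 2*a/5


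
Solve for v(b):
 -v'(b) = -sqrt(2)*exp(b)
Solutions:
 v(b) = C1 + sqrt(2)*exp(b)


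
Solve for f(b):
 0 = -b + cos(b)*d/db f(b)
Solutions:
 f(b) = C1 + Integral(b/cos(b), b)


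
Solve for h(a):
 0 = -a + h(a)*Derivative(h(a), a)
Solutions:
 h(a) = -sqrt(C1 + a^2)
 h(a) = sqrt(C1 + a^2)


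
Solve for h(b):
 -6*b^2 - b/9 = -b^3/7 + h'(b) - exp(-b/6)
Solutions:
 h(b) = C1 + b^4/28 - 2*b^3 - b^2/18 - 6*exp(-b/6)


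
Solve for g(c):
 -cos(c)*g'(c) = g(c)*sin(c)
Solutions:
 g(c) = C1*cos(c)


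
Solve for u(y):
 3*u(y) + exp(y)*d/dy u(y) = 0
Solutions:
 u(y) = C1*exp(3*exp(-y))


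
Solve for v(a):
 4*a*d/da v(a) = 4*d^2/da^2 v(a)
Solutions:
 v(a) = C1 + C2*erfi(sqrt(2)*a/2)


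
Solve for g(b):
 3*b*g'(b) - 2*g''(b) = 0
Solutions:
 g(b) = C1 + C2*erfi(sqrt(3)*b/2)


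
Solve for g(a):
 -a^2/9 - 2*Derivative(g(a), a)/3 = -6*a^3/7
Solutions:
 g(a) = C1 + 9*a^4/28 - a^3/18


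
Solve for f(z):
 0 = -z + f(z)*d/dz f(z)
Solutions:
 f(z) = -sqrt(C1 + z^2)
 f(z) = sqrt(C1 + z^2)


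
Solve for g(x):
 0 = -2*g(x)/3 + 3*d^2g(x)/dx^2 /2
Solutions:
 g(x) = C1*exp(-2*x/3) + C2*exp(2*x/3)


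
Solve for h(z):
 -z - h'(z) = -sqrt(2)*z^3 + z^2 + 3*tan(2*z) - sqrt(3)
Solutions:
 h(z) = C1 + sqrt(2)*z^4/4 - z^3/3 - z^2/2 + sqrt(3)*z + 3*log(cos(2*z))/2


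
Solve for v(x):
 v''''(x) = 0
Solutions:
 v(x) = C1 + C2*x + C3*x^2 + C4*x^3


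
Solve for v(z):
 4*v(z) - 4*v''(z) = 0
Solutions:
 v(z) = C1*exp(-z) + C2*exp(z)


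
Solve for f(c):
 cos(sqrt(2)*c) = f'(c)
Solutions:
 f(c) = C1 + sqrt(2)*sin(sqrt(2)*c)/2


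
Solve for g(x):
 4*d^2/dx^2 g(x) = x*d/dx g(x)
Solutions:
 g(x) = C1 + C2*erfi(sqrt(2)*x/4)


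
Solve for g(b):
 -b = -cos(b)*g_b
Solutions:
 g(b) = C1 + Integral(b/cos(b), b)


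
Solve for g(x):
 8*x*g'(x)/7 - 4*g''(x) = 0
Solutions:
 g(x) = C1 + C2*erfi(sqrt(7)*x/7)


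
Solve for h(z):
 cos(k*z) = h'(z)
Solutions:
 h(z) = C1 + sin(k*z)/k


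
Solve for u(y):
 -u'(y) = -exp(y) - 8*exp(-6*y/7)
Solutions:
 u(y) = C1 + exp(y) - 28*exp(-6*y/7)/3


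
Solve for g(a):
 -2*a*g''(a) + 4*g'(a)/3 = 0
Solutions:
 g(a) = C1 + C2*a^(5/3)


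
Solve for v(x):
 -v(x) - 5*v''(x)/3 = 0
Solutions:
 v(x) = C1*sin(sqrt(15)*x/5) + C2*cos(sqrt(15)*x/5)


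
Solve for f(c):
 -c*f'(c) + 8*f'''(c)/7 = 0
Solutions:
 f(c) = C1 + Integral(C2*airyai(7^(1/3)*c/2) + C3*airybi(7^(1/3)*c/2), c)


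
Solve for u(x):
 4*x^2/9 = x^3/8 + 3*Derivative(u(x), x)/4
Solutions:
 u(x) = C1 - x^4/24 + 16*x^3/81


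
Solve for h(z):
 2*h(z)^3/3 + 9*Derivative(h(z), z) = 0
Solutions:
 h(z) = -3*sqrt(6)*sqrt(-1/(C1 - 2*z))/2
 h(z) = 3*sqrt(6)*sqrt(-1/(C1 - 2*z))/2


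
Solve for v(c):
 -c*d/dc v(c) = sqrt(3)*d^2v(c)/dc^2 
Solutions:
 v(c) = C1 + C2*erf(sqrt(2)*3^(3/4)*c/6)


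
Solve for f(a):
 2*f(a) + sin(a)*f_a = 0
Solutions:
 f(a) = C1*(cos(a) + 1)/(cos(a) - 1)


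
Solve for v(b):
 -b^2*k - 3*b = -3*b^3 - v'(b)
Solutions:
 v(b) = C1 - 3*b^4/4 + b^3*k/3 + 3*b^2/2


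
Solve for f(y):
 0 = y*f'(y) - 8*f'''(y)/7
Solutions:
 f(y) = C1 + Integral(C2*airyai(7^(1/3)*y/2) + C3*airybi(7^(1/3)*y/2), y)


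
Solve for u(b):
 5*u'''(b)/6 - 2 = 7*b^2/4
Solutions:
 u(b) = C1 + C2*b + C3*b^2 + 7*b^5/200 + 2*b^3/5


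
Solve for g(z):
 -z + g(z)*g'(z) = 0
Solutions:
 g(z) = -sqrt(C1 + z^2)
 g(z) = sqrt(C1 + z^2)


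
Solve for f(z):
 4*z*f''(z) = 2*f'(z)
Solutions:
 f(z) = C1 + C2*z^(3/2)


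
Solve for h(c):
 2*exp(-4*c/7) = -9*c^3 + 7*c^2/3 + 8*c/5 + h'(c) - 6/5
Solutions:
 h(c) = C1 + 9*c^4/4 - 7*c^3/9 - 4*c^2/5 + 6*c/5 - 7*exp(-4*c/7)/2


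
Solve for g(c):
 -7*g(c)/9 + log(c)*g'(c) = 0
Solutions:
 g(c) = C1*exp(7*li(c)/9)


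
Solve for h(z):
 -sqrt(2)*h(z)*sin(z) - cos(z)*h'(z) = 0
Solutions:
 h(z) = C1*cos(z)^(sqrt(2))


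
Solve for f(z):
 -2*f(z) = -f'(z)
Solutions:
 f(z) = C1*exp(2*z)


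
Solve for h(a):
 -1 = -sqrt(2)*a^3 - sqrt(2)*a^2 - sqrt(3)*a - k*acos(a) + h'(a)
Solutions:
 h(a) = C1 + sqrt(2)*a^4/4 + sqrt(2)*a^3/3 + sqrt(3)*a^2/2 - a + k*(a*acos(a) - sqrt(1 - a^2))


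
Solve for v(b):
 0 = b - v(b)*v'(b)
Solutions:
 v(b) = -sqrt(C1 + b^2)
 v(b) = sqrt(C1 + b^2)


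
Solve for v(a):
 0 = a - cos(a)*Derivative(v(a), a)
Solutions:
 v(a) = C1 + Integral(a/cos(a), a)


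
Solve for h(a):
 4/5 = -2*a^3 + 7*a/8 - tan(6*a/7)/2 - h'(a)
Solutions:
 h(a) = C1 - a^4/2 + 7*a^2/16 - 4*a/5 + 7*log(cos(6*a/7))/12


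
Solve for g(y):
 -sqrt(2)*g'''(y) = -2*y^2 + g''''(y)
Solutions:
 g(y) = C1 + C2*y + C3*y^2 + C4*exp(-sqrt(2)*y) + sqrt(2)*y^5/60 - y^4/12 + sqrt(2)*y^3/6


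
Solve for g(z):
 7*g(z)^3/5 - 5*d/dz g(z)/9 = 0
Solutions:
 g(z) = -5*sqrt(2)*sqrt(-1/(C1 + 63*z))/2
 g(z) = 5*sqrt(2)*sqrt(-1/(C1 + 63*z))/2


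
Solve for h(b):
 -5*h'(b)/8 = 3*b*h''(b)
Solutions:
 h(b) = C1 + C2*b^(19/24)


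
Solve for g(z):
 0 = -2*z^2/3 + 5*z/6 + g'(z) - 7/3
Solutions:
 g(z) = C1 + 2*z^3/9 - 5*z^2/12 + 7*z/3


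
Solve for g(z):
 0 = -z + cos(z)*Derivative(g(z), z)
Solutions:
 g(z) = C1 + Integral(z/cos(z), z)


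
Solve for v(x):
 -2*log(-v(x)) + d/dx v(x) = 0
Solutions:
 -li(-v(x)) = C1 + 2*x


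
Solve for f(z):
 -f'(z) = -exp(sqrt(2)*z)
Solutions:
 f(z) = C1 + sqrt(2)*exp(sqrt(2)*z)/2


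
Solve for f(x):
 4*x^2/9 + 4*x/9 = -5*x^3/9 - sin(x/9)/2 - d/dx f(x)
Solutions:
 f(x) = C1 - 5*x^4/36 - 4*x^3/27 - 2*x^2/9 + 9*cos(x/9)/2


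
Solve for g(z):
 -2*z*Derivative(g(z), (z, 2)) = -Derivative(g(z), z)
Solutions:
 g(z) = C1 + C2*z^(3/2)


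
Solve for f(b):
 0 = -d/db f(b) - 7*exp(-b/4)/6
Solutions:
 f(b) = C1 + 14*exp(-b/4)/3


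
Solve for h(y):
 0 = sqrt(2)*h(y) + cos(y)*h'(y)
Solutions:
 h(y) = C1*(sin(y) - 1)^(sqrt(2)/2)/(sin(y) + 1)^(sqrt(2)/2)


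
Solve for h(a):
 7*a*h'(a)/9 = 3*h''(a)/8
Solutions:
 h(a) = C1 + C2*erfi(2*sqrt(21)*a/9)


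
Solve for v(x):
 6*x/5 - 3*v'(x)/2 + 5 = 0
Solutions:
 v(x) = C1 + 2*x^2/5 + 10*x/3


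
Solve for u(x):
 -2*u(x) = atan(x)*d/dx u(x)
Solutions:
 u(x) = C1*exp(-2*Integral(1/atan(x), x))


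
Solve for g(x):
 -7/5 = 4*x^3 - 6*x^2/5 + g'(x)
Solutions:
 g(x) = C1 - x^4 + 2*x^3/5 - 7*x/5


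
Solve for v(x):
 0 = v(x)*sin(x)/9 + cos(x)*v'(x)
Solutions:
 v(x) = C1*cos(x)^(1/9)


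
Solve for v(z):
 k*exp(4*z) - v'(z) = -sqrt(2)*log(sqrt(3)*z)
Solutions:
 v(z) = C1 + k*exp(4*z)/4 + sqrt(2)*z*log(z) + sqrt(2)*z*(-1 + log(3)/2)


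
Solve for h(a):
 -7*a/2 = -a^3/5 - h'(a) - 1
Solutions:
 h(a) = C1 - a^4/20 + 7*a^2/4 - a


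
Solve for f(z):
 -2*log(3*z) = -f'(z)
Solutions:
 f(z) = C1 + 2*z*log(z) - 2*z + z*log(9)


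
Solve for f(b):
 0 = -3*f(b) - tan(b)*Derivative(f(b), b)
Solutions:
 f(b) = C1/sin(b)^3


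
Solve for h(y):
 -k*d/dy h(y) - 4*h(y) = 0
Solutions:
 h(y) = C1*exp(-4*y/k)


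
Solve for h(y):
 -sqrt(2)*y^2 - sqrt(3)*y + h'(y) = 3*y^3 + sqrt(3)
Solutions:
 h(y) = C1 + 3*y^4/4 + sqrt(2)*y^3/3 + sqrt(3)*y^2/2 + sqrt(3)*y


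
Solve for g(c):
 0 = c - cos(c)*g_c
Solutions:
 g(c) = C1 + Integral(c/cos(c), c)


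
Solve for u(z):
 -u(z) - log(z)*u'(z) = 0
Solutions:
 u(z) = C1*exp(-li(z))


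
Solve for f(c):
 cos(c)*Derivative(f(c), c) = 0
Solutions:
 f(c) = C1


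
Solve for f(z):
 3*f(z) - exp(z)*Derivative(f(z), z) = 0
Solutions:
 f(z) = C1*exp(-3*exp(-z))


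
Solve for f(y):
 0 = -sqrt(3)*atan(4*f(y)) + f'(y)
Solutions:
 Integral(1/atan(4*_y), (_y, f(y))) = C1 + sqrt(3)*y


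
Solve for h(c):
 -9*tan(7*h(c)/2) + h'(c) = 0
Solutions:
 h(c) = -2*asin(C1*exp(63*c/2))/7 + 2*pi/7
 h(c) = 2*asin(C1*exp(63*c/2))/7


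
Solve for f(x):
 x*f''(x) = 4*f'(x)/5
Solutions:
 f(x) = C1 + C2*x^(9/5)


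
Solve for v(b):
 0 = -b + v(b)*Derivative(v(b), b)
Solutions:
 v(b) = -sqrt(C1 + b^2)
 v(b) = sqrt(C1 + b^2)


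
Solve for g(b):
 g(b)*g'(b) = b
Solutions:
 g(b) = -sqrt(C1 + b^2)
 g(b) = sqrt(C1 + b^2)


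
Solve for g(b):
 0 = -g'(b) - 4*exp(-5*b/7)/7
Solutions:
 g(b) = C1 + 4*exp(-5*b/7)/5


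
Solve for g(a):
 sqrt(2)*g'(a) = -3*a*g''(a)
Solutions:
 g(a) = C1 + C2*a^(1 - sqrt(2)/3)


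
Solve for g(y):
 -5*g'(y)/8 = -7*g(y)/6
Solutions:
 g(y) = C1*exp(28*y/15)


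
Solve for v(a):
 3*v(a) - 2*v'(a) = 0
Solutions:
 v(a) = C1*exp(3*a/2)


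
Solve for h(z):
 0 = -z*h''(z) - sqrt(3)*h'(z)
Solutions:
 h(z) = C1 + C2*z^(1 - sqrt(3))


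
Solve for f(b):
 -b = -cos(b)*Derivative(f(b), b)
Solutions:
 f(b) = C1 + Integral(b/cos(b), b)


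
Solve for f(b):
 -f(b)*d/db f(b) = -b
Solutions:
 f(b) = -sqrt(C1 + b^2)
 f(b) = sqrt(C1 + b^2)


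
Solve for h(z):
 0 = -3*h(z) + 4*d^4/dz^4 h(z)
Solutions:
 h(z) = C1*exp(-sqrt(2)*3^(1/4)*z/2) + C2*exp(sqrt(2)*3^(1/4)*z/2) + C3*sin(sqrt(2)*3^(1/4)*z/2) + C4*cos(sqrt(2)*3^(1/4)*z/2)


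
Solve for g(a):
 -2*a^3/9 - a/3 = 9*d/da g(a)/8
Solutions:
 g(a) = C1 - 4*a^4/81 - 4*a^2/27


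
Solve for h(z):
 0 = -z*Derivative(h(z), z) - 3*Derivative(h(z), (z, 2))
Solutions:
 h(z) = C1 + C2*erf(sqrt(6)*z/6)


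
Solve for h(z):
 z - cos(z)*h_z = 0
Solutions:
 h(z) = C1 + Integral(z/cos(z), z)


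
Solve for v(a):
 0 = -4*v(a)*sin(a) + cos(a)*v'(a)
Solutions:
 v(a) = C1/cos(a)^4


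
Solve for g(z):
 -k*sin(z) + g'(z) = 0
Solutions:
 g(z) = C1 - k*cos(z)


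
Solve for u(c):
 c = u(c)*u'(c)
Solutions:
 u(c) = -sqrt(C1 + c^2)
 u(c) = sqrt(C1 + c^2)


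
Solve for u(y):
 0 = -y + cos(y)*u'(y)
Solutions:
 u(y) = C1 + Integral(y/cos(y), y)


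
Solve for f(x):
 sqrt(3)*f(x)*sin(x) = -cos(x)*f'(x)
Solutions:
 f(x) = C1*cos(x)^(sqrt(3))


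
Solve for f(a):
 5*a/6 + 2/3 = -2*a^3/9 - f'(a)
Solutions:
 f(a) = C1 - a^4/18 - 5*a^2/12 - 2*a/3


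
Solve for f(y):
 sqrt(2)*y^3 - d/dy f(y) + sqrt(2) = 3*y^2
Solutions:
 f(y) = C1 + sqrt(2)*y^4/4 - y^3 + sqrt(2)*y


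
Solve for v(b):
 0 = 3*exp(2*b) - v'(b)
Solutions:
 v(b) = C1 + 3*exp(2*b)/2


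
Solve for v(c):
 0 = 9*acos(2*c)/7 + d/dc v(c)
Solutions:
 v(c) = C1 - 9*c*acos(2*c)/7 + 9*sqrt(1 - 4*c^2)/14


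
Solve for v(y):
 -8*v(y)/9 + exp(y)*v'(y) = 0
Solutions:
 v(y) = C1*exp(-8*exp(-y)/9)


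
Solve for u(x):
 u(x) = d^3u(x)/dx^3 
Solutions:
 u(x) = C3*exp(x) + (C1*sin(sqrt(3)*x/2) + C2*cos(sqrt(3)*x/2))*exp(-x/2)


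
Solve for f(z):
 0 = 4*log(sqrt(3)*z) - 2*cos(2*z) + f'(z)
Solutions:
 f(z) = C1 - 4*z*log(z) - 2*z*log(3) + 4*z + sin(2*z)


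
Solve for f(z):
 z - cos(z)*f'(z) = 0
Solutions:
 f(z) = C1 + Integral(z/cos(z), z)


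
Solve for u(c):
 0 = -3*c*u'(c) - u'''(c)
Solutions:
 u(c) = C1 + Integral(C2*airyai(-3^(1/3)*c) + C3*airybi(-3^(1/3)*c), c)


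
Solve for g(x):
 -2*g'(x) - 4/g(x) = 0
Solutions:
 g(x) = -sqrt(C1 - 4*x)
 g(x) = sqrt(C1 - 4*x)


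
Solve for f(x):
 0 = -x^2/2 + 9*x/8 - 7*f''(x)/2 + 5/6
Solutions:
 f(x) = C1 + C2*x - x^4/84 + 3*x^3/56 + 5*x^2/42


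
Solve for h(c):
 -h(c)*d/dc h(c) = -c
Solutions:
 h(c) = -sqrt(C1 + c^2)
 h(c) = sqrt(C1 + c^2)


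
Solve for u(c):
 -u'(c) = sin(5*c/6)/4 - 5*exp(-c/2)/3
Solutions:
 u(c) = C1 + 3*cos(5*c/6)/10 - 10*exp(-c/2)/3


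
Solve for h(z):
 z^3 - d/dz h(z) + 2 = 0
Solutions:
 h(z) = C1 + z^4/4 + 2*z


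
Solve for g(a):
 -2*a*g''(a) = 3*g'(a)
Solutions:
 g(a) = C1 + C2/sqrt(a)


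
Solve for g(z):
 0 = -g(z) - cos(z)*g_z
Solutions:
 g(z) = C1*sqrt(sin(z) - 1)/sqrt(sin(z) + 1)


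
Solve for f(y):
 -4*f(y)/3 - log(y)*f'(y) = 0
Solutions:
 f(y) = C1*exp(-4*li(y)/3)


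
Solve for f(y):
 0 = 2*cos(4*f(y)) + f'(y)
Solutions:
 f(y) = -asin((C1 + exp(16*y))/(C1 - exp(16*y)))/4 + pi/4
 f(y) = asin((C1 + exp(16*y))/(C1 - exp(16*y)))/4


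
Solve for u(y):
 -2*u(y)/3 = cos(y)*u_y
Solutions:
 u(y) = C1*(sin(y) - 1)^(1/3)/(sin(y) + 1)^(1/3)


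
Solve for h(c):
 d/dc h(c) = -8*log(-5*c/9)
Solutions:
 h(c) = C1 - 8*c*log(-c) + 8*c*(-log(5) + 1 + 2*log(3))


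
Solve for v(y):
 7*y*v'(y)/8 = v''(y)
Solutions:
 v(y) = C1 + C2*erfi(sqrt(7)*y/4)


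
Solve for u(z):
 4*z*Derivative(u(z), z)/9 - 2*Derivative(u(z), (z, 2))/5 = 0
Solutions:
 u(z) = C1 + C2*erfi(sqrt(5)*z/3)


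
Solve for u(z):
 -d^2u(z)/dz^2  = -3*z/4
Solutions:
 u(z) = C1 + C2*z + z^3/8


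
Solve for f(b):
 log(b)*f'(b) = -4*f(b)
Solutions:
 f(b) = C1*exp(-4*li(b))


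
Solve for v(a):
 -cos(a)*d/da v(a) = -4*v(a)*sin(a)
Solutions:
 v(a) = C1/cos(a)^4


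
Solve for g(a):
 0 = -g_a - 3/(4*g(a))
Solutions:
 g(a) = -sqrt(C1 - 6*a)/2
 g(a) = sqrt(C1 - 6*a)/2


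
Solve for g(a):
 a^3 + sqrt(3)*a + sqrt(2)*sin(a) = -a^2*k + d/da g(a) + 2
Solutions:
 g(a) = C1 + a^4/4 + a^3*k/3 + sqrt(3)*a^2/2 - 2*a - sqrt(2)*cos(a)


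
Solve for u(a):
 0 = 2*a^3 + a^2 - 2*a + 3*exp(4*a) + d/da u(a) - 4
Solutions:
 u(a) = C1 - a^4/2 - a^3/3 + a^2 + 4*a - 3*exp(4*a)/4


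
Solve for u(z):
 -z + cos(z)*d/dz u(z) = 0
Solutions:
 u(z) = C1 + Integral(z/cos(z), z)


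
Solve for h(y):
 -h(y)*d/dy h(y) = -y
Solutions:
 h(y) = -sqrt(C1 + y^2)
 h(y) = sqrt(C1 + y^2)


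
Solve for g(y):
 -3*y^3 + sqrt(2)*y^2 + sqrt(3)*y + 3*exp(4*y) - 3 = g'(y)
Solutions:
 g(y) = C1 - 3*y^4/4 + sqrt(2)*y^3/3 + sqrt(3)*y^2/2 - 3*y + 3*exp(4*y)/4


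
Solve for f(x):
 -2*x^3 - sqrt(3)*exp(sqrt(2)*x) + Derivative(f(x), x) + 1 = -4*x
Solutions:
 f(x) = C1 + x^4/2 - 2*x^2 - x + sqrt(6)*exp(sqrt(2)*x)/2


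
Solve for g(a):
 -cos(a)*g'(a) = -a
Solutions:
 g(a) = C1 + Integral(a/cos(a), a)


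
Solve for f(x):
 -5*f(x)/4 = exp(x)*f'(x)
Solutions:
 f(x) = C1*exp(5*exp(-x)/4)


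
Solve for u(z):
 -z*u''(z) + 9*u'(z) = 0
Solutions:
 u(z) = C1 + C2*z^10


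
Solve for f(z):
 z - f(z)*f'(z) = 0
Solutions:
 f(z) = -sqrt(C1 + z^2)
 f(z) = sqrt(C1 + z^2)


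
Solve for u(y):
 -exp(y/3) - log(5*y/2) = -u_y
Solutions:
 u(y) = C1 + y*log(y) + y*(-1 - log(2) + log(5)) + 3*exp(y/3)


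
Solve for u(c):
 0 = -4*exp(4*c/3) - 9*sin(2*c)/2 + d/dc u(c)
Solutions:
 u(c) = C1 + 3*exp(4*c/3) - 9*cos(2*c)/4


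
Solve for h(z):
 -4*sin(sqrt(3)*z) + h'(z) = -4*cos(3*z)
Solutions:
 h(z) = C1 - 4*sin(3*z)/3 - 4*sqrt(3)*cos(sqrt(3)*z)/3


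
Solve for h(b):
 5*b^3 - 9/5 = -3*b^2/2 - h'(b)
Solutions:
 h(b) = C1 - 5*b^4/4 - b^3/2 + 9*b/5


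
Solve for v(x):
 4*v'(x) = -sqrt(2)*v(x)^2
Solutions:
 v(x) = 4/(C1 + sqrt(2)*x)


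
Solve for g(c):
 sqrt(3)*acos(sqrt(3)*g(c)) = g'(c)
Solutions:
 Integral(1/acos(sqrt(3)*_y), (_y, g(c))) = C1 + sqrt(3)*c


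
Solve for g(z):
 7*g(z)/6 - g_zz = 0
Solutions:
 g(z) = C1*exp(-sqrt(42)*z/6) + C2*exp(sqrt(42)*z/6)


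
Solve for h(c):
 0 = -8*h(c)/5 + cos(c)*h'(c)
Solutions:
 h(c) = C1*(sin(c) + 1)^(4/5)/(sin(c) - 1)^(4/5)


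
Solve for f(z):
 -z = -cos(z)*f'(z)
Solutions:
 f(z) = C1 + Integral(z/cos(z), z)


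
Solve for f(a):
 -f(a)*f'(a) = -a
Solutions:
 f(a) = -sqrt(C1 + a^2)
 f(a) = sqrt(C1 + a^2)


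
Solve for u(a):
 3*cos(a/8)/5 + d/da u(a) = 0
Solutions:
 u(a) = C1 - 24*sin(a/8)/5


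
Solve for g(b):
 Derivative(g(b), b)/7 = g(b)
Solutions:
 g(b) = C1*exp(7*b)


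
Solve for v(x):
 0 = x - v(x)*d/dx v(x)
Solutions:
 v(x) = -sqrt(C1 + x^2)
 v(x) = sqrt(C1 + x^2)


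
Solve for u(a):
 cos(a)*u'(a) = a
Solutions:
 u(a) = C1 + Integral(a/cos(a), a)


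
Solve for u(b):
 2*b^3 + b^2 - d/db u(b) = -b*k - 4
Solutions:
 u(b) = C1 + b^4/2 + b^3/3 + b^2*k/2 + 4*b


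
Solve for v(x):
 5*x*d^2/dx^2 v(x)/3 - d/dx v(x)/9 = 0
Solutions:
 v(x) = C1 + C2*x^(16/15)


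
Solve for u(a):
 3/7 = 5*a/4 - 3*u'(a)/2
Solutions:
 u(a) = C1 + 5*a^2/12 - 2*a/7


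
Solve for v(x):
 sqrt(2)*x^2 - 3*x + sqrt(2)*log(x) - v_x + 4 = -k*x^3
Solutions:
 v(x) = C1 + k*x^4/4 + sqrt(2)*x^3/3 - 3*x^2/2 + sqrt(2)*x*log(x) - sqrt(2)*x + 4*x


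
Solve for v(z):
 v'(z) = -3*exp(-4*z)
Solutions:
 v(z) = C1 + 3*exp(-4*z)/4


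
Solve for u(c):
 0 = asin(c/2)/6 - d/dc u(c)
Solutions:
 u(c) = C1 + c*asin(c/2)/6 + sqrt(4 - c^2)/6


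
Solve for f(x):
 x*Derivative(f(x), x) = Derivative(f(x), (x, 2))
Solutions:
 f(x) = C1 + C2*erfi(sqrt(2)*x/2)


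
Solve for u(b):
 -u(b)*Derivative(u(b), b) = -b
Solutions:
 u(b) = -sqrt(C1 + b^2)
 u(b) = sqrt(C1 + b^2)


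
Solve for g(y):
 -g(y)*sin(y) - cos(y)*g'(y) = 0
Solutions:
 g(y) = C1*cos(y)


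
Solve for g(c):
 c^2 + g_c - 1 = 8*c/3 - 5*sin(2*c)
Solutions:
 g(c) = C1 - c^3/3 + 4*c^2/3 + c + 5*cos(2*c)/2


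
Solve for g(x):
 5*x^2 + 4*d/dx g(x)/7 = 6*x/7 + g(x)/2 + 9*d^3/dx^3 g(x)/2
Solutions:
 g(x) = C1*exp(x*(16*882^(1/3)/(sqrt(1707321) + 1323)^(1/3) + 84^(1/3)*(sqrt(1707321) + 1323)^(1/3))/252)*sin(3^(1/6)*x*(-28^(1/3)*3^(2/3)*(sqrt(1707321) + 1323)^(1/3) + 48*98^(1/3)/(sqrt(1707321) + 1323)^(1/3))/252) + C2*exp(x*(16*882^(1/3)/(sqrt(1707321) + 1323)^(1/3) + 84^(1/3)*(sqrt(1707321) + 1323)^(1/3))/252)*cos(3^(1/6)*x*(-28^(1/3)*3^(2/3)*(sqrt(1707321) + 1323)^(1/3) + 48*98^(1/3)/(sqrt(1707321) + 1323)^(1/3))/252) + C3*exp(-x*(16*882^(1/3)/(sqrt(1707321) + 1323)^(1/3) + 84^(1/3)*(sqrt(1707321) + 1323)^(1/3))/126) + 10*x^2 + 148*x/7 + 1184/49


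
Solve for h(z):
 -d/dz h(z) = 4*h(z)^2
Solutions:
 h(z) = 1/(C1 + 4*z)


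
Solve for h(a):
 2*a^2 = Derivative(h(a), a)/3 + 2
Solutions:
 h(a) = C1 + 2*a^3 - 6*a


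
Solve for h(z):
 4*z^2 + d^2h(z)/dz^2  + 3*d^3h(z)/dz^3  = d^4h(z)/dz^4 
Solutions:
 h(z) = C1 + C2*z + C3*exp(z*(3 - sqrt(13))/2) + C4*exp(z*(3 + sqrt(13))/2) - z^4/3 + 4*z^3 - 40*z^2


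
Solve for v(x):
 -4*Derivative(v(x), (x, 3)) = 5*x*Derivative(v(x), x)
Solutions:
 v(x) = C1 + Integral(C2*airyai(-10^(1/3)*x/2) + C3*airybi(-10^(1/3)*x/2), x)


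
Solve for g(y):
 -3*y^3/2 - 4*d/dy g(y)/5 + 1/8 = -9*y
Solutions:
 g(y) = C1 - 15*y^4/32 + 45*y^2/8 + 5*y/32


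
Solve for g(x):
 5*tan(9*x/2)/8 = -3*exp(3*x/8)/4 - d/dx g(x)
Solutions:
 g(x) = C1 - 2*exp(3*x/8) + 5*log(cos(9*x/2))/36


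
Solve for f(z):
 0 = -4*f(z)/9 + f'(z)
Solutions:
 f(z) = C1*exp(4*z/9)


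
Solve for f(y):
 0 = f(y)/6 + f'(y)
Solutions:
 f(y) = C1*exp(-y/6)


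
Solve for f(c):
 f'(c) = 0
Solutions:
 f(c) = C1


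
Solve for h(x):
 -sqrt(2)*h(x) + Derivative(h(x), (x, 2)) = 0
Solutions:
 h(x) = C1*exp(-2^(1/4)*x) + C2*exp(2^(1/4)*x)


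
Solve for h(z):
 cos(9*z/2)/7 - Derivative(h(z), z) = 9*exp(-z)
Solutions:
 h(z) = C1 + 2*sin(9*z/2)/63 + 9*exp(-z)


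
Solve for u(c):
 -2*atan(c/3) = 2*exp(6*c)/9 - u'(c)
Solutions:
 u(c) = C1 + 2*c*atan(c/3) + exp(6*c)/27 - 3*log(c^2 + 9)


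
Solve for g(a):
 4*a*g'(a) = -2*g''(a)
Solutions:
 g(a) = C1 + C2*erf(a)


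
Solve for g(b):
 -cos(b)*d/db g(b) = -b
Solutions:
 g(b) = C1 + Integral(b/cos(b), b)


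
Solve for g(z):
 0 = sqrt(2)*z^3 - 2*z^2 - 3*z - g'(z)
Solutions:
 g(z) = C1 + sqrt(2)*z^4/4 - 2*z^3/3 - 3*z^2/2


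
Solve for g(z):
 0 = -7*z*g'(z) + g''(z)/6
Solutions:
 g(z) = C1 + C2*erfi(sqrt(21)*z)


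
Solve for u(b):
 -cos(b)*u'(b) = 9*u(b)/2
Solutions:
 u(b) = C1*(sin(b) - 1)^(1/4)*(sin(b)^2 - 2*sin(b) + 1)/((sin(b) + 1)^(1/4)*(sin(b)^2 + 2*sin(b) + 1))


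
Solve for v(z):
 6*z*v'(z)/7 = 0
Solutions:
 v(z) = C1


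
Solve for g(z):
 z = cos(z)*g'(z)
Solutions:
 g(z) = C1 + Integral(z/cos(z), z)


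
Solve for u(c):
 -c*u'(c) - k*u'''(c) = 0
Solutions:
 u(c) = C1 + Integral(C2*airyai(c*(-1/k)^(1/3)) + C3*airybi(c*(-1/k)^(1/3)), c)


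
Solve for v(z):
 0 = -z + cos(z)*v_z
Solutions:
 v(z) = C1 + Integral(z/cos(z), z)


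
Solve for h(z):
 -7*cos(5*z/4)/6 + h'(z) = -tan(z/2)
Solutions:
 h(z) = C1 + 2*log(cos(z/2)) + 14*sin(5*z/4)/15


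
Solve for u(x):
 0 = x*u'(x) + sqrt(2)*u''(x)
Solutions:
 u(x) = C1 + C2*erf(2^(1/4)*x/2)


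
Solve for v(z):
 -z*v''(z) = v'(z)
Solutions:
 v(z) = C1 + C2*log(z)


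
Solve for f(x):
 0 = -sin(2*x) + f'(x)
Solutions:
 f(x) = C1 - cos(2*x)/2


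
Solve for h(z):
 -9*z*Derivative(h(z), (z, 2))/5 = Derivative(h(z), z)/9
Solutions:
 h(z) = C1 + C2*z^(76/81)


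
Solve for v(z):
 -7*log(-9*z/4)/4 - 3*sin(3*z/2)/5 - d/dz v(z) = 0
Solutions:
 v(z) = C1 - 7*z*log(-z)/4 - 4*z*log(3) + z*log(6)/2 + 7*z/4 + 3*z*log(2) + 2*cos(3*z/2)/5


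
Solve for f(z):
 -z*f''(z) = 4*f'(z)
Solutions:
 f(z) = C1 + C2/z^3


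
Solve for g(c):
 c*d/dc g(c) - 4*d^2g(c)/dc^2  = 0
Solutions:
 g(c) = C1 + C2*erfi(sqrt(2)*c/4)


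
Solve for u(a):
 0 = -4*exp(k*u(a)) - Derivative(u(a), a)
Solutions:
 u(a) = Piecewise((log(1/(C1*k + 4*a*k))/k, Ne(k, 0)), (nan, True))
 u(a) = Piecewise((C1 - 4*a, Eq(k, 0)), (nan, True))


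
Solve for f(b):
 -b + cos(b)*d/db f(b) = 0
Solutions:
 f(b) = C1 + Integral(b/cos(b), b)


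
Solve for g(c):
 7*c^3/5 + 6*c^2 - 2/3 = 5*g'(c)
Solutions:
 g(c) = C1 + 7*c^4/100 + 2*c^3/5 - 2*c/15


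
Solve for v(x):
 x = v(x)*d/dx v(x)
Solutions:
 v(x) = -sqrt(C1 + x^2)
 v(x) = sqrt(C1 + x^2)


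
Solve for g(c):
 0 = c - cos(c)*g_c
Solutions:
 g(c) = C1 + Integral(c/cos(c), c)


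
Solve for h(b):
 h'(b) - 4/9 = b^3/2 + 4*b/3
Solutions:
 h(b) = C1 + b^4/8 + 2*b^2/3 + 4*b/9


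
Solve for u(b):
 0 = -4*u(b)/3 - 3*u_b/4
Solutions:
 u(b) = C1*exp(-16*b/9)


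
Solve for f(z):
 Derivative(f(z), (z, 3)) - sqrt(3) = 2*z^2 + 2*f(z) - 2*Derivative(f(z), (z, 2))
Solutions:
 f(z) = C1*exp(-z*(4/(3*sqrt(33) + 19)^(1/3) + (3*sqrt(33) + 19)^(1/3) + 4)/6)*sin(sqrt(3)*z*(-(3*sqrt(33) + 19)^(1/3) + 4/(3*sqrt(33) + 19)^(1/3))/6) + C2*exp(-z*(4/(3*sqrt(33) + 19)^(1/3) + (3*sqrt(33) + 19)^(1/3) + 4)/6)*cos(sqrt(3)*z*(-(3*sqrt(33) + 19)^(1/3) + 4/(3*sqrt(33) + 19)^(1/3))/6) + C3*exp(z*(-2 + 4/(3*sqrt(33) + 19)^(1/3) + (3*sqrt(33) + 19)^(1/3))/3) - z^2 - 2 - sqrt(3)/2


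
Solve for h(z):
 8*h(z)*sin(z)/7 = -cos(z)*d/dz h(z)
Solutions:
 h(z) = C1*cos(z)^(8/7)


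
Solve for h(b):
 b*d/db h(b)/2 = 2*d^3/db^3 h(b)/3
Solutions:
 h(b) = C1 + Integral(C2*airyai(6^(1/3)*b/2) + C3*airybi(6^(1/3)*b/2), b)


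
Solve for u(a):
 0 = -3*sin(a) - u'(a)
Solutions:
 u(a) = C1 + 3*cos(a)


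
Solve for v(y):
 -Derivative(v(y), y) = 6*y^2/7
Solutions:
 v(y) = C1 - 2*y^3/7


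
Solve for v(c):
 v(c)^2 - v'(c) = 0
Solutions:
 v(c) = -1/(C1 + c)


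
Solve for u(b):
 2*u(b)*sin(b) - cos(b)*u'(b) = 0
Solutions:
 u(b) = C1/cos(b)^2


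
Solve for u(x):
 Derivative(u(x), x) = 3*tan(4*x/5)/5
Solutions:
 u(x) = C1 - 3*log(cos(4*x/5))/4


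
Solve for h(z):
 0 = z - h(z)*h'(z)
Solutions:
 h(z) = -sqrt(C1 + z^2)
 h(z) = sqrt(C1 + z^2)


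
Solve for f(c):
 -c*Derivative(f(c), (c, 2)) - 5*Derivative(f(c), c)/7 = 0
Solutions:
 f(c) = C1 + C2*c^(2/7)


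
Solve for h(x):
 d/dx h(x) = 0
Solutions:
 h(x) = C1


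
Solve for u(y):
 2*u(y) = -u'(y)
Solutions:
 u(y) = C1*exp(-2*y)


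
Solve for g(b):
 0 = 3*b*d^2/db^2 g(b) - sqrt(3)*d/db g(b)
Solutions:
 g(b) = C1 + C2*b^(sqrt(3)/3 + 1)


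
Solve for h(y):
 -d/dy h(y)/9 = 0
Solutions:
 h(y) = C1


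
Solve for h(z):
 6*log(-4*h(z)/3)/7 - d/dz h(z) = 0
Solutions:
 -7*Integral(1/(log(-_y) - log(3) + 2*log(2)), (_y, h(z)))/6 = C1 - z


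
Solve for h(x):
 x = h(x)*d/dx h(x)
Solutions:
 h(x) = -sqrt(C1 + x^2)
 h(x) = sqrt(C1 + x^2)


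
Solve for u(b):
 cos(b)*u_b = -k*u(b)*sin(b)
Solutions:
 u(b) = C1*exp(k*log(cos(b)))


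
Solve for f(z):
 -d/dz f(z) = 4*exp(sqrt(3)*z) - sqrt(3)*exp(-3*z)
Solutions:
 f(z) = C1 - 4*sqrt(3)*exp(sqrt(3)*z)/3 - sqrt(3)*exp(-3*z)/3


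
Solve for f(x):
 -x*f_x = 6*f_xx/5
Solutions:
 f(x) = C1 + C2*erf(sqrt(15)*x/6)


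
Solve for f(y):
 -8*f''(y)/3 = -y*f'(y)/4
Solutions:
 f(y) = C1 + C2*erfi(sqrt(3)*y/8)


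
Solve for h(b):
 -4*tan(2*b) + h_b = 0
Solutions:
 h(b) = C1 - 2*log(cos(2*b))


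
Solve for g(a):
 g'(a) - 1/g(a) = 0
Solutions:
 g(a) = -sqrt(C1 + 2*a)
 g(a) = sqrt(C1 + 2*a)


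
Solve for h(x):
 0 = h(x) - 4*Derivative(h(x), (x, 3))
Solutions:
 h(x) = C3*exp(2^(1/3)*x/2) + (C1*sin(2^(1/3)*sqrt(3)*x/4) + C2*cos(2^(1/3)*sqrt(3)*x/4))*exp(-2^(1/3)*x/4)


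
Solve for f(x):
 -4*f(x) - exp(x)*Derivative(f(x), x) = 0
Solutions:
 f(x) = C1*exp(4*exp(-x))


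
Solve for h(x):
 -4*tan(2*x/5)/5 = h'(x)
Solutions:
 h(x) = C1 + 2*log(cos(2*x/5))


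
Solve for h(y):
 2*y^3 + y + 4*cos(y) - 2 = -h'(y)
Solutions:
 h(y) = C1 - y^4/2 - y^2/2 + 2*y - 4*sin(y)


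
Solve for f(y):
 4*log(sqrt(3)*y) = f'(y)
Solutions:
 f(y) = C1 + 4*y*log(y) - 4*y + y*log(9)


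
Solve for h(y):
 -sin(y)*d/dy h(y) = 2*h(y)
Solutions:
 h(y) = C1*(cos(y) + 1)/(cos(y) - 1)


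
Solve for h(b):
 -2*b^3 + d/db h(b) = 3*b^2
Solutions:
 h(b) = C1 + b^4/2 + b^3


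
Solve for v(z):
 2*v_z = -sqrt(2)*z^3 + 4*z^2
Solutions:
 v(z) = C1 - sqrt(2)*z^4/8 + 2*z^3/3


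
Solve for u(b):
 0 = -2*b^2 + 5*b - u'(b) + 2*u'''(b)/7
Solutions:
 u(b) = C1 + C2*exp(-sqrt(14)*b/2) + C3*exp(sqrt(14)*b/2) - 2*b^3/3 + 5*b^2/2 - 8*b/7


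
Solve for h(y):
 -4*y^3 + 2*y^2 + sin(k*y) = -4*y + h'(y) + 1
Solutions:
 h(y) = C1 - y^4 + 2*y^3/3 + 2*y^2 - y - cos(k*y)/k


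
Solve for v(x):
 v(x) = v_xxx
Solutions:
 v(x) = C3*exp(x) + (C1*sin(sqrt(3)*x/2) + C2*cos(sqrt(3)*x/2))*exp(-x/2)


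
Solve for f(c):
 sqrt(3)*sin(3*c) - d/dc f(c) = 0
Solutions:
 f(c) = C1 - sqrt(3)*cos(3*c)/3


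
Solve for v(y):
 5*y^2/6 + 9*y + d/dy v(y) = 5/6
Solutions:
 v(y) = C1 - 5*y^3/18 - 9*y^2/2 + 5*y/6


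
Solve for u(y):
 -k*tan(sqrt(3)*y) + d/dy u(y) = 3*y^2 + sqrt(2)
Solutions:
 u(y) = C1 - sqrt(3)*k*log(cos(sqrt(3)*y))/3 + y^3 + sqrt(2)*y


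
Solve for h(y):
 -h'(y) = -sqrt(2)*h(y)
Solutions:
 h(y) = C1*exp(sqrt(2)*y)


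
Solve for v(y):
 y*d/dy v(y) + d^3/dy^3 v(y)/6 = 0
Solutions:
 v(y) = C1 + Integral(C2*airyai(-6^(1/3)*y) + C3*airybi(-6^(1/3)*y), y)


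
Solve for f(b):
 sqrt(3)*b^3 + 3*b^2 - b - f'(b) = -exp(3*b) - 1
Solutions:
 f(b) = C1 + sqrt(3)*b^4/4 + b^3 - b^2/2 + b + exp(3*b)/3


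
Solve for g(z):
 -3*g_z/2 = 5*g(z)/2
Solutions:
 g(z) = C1*exp(-5*z/3)


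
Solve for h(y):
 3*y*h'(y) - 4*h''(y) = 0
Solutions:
 h(y) = C1 + C2*erfi(sqrt(6)*y/4)


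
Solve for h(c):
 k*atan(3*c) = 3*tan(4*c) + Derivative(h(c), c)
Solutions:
 h(c) = C1 + k*(c*atan(3*c) - log(9*c^2 + 1)/6) + 3*log(cos(4*c))/4


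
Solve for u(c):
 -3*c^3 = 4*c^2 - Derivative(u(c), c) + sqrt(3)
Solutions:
 u(c) = C1 + 3*c^4/4 + 4*c^3/3 + sqrt(3)*c


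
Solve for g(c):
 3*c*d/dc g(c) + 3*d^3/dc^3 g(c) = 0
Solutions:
 g(c) = C1 + Integral(C2*airyai(-c) + C3*airybi(-c), c)


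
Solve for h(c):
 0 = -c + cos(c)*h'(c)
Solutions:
 h(c) = C1 + Integral(c/cos(c), c)


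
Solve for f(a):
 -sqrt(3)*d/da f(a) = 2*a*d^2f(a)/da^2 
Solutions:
 f(a) = C1 + C2*a^(1 - sqrt(3)/2)


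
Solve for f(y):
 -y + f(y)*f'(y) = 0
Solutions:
 f(y) = -sqrt(C1 + y^2)
 f(y) = sqrt(C1 + y^2)


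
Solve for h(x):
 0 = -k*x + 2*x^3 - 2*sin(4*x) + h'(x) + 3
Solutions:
 h(x) = C1 + k*x^2/2 - x^4/2 - 3*x - cos(4*x)/2


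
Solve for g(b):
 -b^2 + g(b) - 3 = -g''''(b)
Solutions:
 g(b) = b^2 + (C1*sin(sqrt(2)*b/2) + C2*cos(sqrt(2)*b/2))*exp(-sqrt(2)*b/2) + (C3*sin(sqrt(2)*b/2) + C4*cos(sqrt(2)*b/2))*exp(sqrt(2)*b/2) + 3


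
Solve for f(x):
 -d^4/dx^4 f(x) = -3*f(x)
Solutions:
 f(x) = C1*exp(-3^(1/4)*x) + C2*exp(3^(1/4)*x) + C3*sin(3^(1/4)*x) + C4*cos(3^(1/4)*x)


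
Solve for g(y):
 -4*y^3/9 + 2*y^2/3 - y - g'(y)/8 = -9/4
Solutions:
 g(y) = C1 - 8*y^4/9 + 16*y^3/9 - 4*y^2 + 18*y


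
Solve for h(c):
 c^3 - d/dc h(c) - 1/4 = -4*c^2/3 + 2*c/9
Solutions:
 h(c) = C1 + c^4/4 + 4*c^3/9 - c^2/9 - c/4


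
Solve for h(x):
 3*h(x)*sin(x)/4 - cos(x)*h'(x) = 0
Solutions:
 h(x) = C1/cos(x)^(3/4)


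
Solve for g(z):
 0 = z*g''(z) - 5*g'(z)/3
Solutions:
 g(z) = C1 + C2*z^(8/3)


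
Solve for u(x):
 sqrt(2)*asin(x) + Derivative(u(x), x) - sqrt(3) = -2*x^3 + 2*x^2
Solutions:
 u(x) = C1 - x^4/2 + 2*x^3/3 + sqrt(3)*x - sqrt(2)*(x*asin(x) + sqrt(1 - x^2))


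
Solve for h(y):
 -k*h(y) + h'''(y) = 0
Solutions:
 h(y) = C1*exp(k^(1/3)*y) + C2*exp(k^(1/3)*y*(-1 + sqrt(3)*I)/2) + C3*exp(-k^(1/3)*y*(1 + sqrt(3)*I)/2)


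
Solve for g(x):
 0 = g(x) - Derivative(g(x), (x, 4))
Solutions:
 g(x) = C1*exp(-x) + C2*exp(x) + C3*sin(x) + C4*cos(x)


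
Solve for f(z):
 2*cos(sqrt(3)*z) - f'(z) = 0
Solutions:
 f(z) = C1 + 2*sqrt(3)*sin(sqrt(3)*z)/3


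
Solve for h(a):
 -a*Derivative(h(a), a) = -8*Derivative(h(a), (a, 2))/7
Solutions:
 h(a) = C1 + C2*erfi(sqrt(7)*a/4)


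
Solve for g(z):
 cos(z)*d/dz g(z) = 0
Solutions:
 g(z) = C1


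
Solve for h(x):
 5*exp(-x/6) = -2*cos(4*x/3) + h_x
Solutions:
 h(x) = C1 + 3*sin(4*x/3)/2 - 30*exp(-x/6)


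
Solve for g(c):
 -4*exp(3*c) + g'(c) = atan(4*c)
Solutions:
 g(c) = C1 + c*atan(4*c) + 4*exp(3*c)/3 - log(16*c^2 + 1)/8


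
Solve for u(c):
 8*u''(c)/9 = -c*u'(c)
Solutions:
 u(c) = C1 + C2*erf(3*c/4)


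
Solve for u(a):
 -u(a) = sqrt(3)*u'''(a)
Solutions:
 u(a) = C3*exp(-3^(5/6)*a/3) + (C1*sin(3^(1/3)*a/2) + C2*cos(3^(1/3)*a/2))*exp(3^(5/6)*a/6)


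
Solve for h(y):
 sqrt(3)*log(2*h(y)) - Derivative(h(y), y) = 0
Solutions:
 -sqrt(3)*Integral(1/(log(_y) + log(2)), (_y, h(y)))/3 = C1 - y


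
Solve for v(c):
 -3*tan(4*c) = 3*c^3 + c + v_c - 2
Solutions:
 v(c) = C1 - 3*c^4/4 - c^2/2 + 2*c + 3*log(cos(4*c))/4


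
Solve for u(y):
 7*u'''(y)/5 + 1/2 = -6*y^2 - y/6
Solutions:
 u(y) = C1 + C2*y + C3*y^2 - y^5/14 - 5*y^4/1008 - 5*y^3/84


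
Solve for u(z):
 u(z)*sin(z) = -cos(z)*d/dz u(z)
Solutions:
 u(z) = C1*cos(z)


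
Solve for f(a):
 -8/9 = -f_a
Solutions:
 f(a) = C1 + 8*a/9


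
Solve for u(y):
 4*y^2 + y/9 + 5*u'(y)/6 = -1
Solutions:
 u(y) = C1 - 8*y^3/5 - y^2/15 - 6*y/5


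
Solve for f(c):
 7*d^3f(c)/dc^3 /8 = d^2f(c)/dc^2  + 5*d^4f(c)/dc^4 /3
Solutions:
 f(c) = C1 + C2*c + (C3*sin(sqrt(3399)*c/80) + C4*cos(sqrt(3399)*c/80))*exp(21*c/80)


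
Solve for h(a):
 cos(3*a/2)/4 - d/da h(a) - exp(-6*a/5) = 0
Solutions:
 h(a) = C1 + sin(3*a/2)/6 + 5*exp(-6*a/5)/6


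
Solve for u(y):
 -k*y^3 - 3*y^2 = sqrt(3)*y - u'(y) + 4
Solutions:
 u(y) = C1 + k*y^4/4 + y^3 + sqrt(3)*y^2/2 + 4*y


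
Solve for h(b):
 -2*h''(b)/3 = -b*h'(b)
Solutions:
 h(b) = C1 + C2*erfi(sqrt(3)*b/2)


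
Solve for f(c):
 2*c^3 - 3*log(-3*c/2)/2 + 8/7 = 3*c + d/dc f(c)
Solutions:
 f(c) = C1 + c^4/2 - 3*c^2/2 - 3*c*log(-c)/2 + c*(-2*log(3) + log(2) + log(6)/2 + 37/14)


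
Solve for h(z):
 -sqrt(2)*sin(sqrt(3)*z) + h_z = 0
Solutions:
 h(z) = C1 - sqrt(6)*cos(sqrt(3)*z)/3


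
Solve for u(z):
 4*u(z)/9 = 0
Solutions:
 u(z) = 0


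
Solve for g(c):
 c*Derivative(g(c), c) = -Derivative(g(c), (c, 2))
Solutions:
 g(c) = C1 + C2*erf(sqrt(2)*c/2)


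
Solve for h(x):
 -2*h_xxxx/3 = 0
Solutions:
 h(x) = C1 + C2*x + C3*x^2 + C4*x^3


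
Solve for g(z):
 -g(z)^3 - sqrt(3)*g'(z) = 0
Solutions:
 g(z) = -sqrt(6)*sqrt(-1/(C1 - sqrt(3)*z))/2
 g(z) = sqrt(6)*sqrt(-1/(C1 - sqrt(3)*z))/2


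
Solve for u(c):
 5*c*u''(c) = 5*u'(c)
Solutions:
 u(c) = C1 + C2*c^2


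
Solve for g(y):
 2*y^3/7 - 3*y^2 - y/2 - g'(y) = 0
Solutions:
 g(y) = C1 + y^4/14 - y^3 - y^2/4


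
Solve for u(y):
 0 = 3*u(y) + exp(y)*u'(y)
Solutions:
 u(y) = C1*exp(3*exp(-y))


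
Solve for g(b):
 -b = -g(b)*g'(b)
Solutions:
 g(b) = -sqrt(C1 + b^2)
 g(b) = sqrt(C1 + b^2)


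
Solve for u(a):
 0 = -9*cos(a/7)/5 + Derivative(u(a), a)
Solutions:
 u(a) = C1 + 63*sin(a/7)/5


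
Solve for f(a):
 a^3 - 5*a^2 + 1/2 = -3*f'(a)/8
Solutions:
 f(a) = C1 - 2*a^4/3 + 40*a^3/9 - 4*a/3


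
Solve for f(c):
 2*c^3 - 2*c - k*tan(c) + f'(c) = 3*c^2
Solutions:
 f(c) = C1 - c^4/2 + c^3 + c^2 - k*log(cos(c))


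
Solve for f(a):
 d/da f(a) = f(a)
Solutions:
 f(a) = C1*exp(a)


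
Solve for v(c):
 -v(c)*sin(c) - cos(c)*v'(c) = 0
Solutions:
 v(c) = C1*cos(c)


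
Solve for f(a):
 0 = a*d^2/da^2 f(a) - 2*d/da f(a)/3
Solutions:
 f(a) = C1 + C2*a^(5/3)


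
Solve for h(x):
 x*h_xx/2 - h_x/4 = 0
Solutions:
 h(x) = C1 + C2*x^(3/2)


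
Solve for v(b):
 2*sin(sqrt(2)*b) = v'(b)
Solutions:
 v(b) = C1 - sqrt(2)*cos(sqrt(2)*b)


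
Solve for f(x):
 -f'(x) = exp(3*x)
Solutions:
 f(x) = C1 - exp(3*x)/3


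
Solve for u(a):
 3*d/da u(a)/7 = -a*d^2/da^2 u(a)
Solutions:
 u(a) = C1 + C2*a^(4/7)


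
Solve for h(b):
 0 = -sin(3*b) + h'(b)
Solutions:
 h(b) = C1 - cos(3*b)/3


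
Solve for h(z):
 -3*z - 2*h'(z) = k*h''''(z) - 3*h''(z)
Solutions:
 h(z) = C1 + C2*exp(-z*((sqrt((1 - 1/k)/k^2) + 1/k)^(1/3) + 1/(k*(sqrt((1 - 1/k)/k^2) + 1/k)^(1/3)))) + C3*exp(z*((sqrt((1 - 1/k)/k^2) + 1/k)^(1/3)/2 - sqrt(3)*I*(sqrt((1 - 1/k)/k^2) + 1/k)^(1/3)/2 - 2/(k*(-1 + sqrt(3)*I)*(sqrt((1 - 1/k)/k^2) + 1/k)^(1/3)))) + C4*exp(z*((sqrt((1 - 1/k)/k^2) + 1/k)^(1/3)/2 + sqrt(3)*I*(sqrt((1 - 1/k)/k^2) + 1/k)^(1/3)/2 + 2/(k*(1 + sqrt(3)*I)*(sqrt((1 - 1/k)/k^2) + 1/k)^(1/3)))) - 3*z^2/4 - 9*z/4


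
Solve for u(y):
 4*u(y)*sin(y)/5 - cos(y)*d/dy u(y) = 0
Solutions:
 u(y) = C1/cos(y)^(4/5)


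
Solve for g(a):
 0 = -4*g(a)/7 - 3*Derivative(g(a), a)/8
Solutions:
 g(a) = C1*exp(-32*a/21)


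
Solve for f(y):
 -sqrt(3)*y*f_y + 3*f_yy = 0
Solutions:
 f(y) = C1 + C2*erfi(sqrt(2)*3^(3/4)*y/6)


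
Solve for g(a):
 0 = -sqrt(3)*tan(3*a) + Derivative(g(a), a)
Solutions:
 g(a) = C1 - sqrt(3)*log(cos(3*a))/3


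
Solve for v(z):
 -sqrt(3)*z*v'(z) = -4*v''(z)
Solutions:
 v(z) = C1 + C2*erfi(sqrt(2)*3^(1/4)*z/4)


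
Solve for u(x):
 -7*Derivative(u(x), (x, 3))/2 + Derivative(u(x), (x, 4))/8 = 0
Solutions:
 u(x) = C1 + C2*x + C3*x^2 + C4*exp(28*x)


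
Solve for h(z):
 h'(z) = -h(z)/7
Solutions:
 h(z) = C1*exp(-z/7)


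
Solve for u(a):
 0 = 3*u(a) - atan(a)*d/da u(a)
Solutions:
 u(a) = C1*exp(3*Integral(1/atan(a), a))


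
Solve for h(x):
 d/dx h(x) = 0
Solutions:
 h(x) = C1


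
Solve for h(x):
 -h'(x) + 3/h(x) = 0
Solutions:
 h(x) = -sqrt(C1 + 6*x)
 h(x) = sqrt(C1 + 6*x)


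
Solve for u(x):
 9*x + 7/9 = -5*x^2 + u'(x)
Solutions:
 u(x) = C1 + 5*x^3/3 + 9*x^2/2 + 7*x/9


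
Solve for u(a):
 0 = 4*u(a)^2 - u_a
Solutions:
 u(a) = -1/(C1 + 4*a)


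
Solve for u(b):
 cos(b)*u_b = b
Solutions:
 u(b) = C1 + Integral(b/cos(b), b)


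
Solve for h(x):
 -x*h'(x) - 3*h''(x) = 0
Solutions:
 h(x) = C1 + C2*erf(sqrt(6)*x/6)


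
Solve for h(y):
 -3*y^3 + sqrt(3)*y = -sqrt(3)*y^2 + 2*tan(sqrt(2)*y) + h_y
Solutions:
 h(y) = C1 - 3*y^4/4 + sqrt(3)*y^3/3 + sqrt(3)*y^2/2 + sqrt(2)*log(cos(sqrt(2)*y))


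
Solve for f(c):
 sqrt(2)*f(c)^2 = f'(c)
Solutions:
 f(c) = -1/(C1 + sqrt(2)*c)


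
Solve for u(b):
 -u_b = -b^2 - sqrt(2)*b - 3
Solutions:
 u(b) = C1 + b^3/3 + sqrt(2)*b^2/2 + 3*b


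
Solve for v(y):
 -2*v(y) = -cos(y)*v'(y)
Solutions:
 v(y) = C1*(sin(y) + 1)/(sin(y) - 1)


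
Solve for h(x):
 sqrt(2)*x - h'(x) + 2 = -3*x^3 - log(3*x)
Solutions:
 h(x) = C1 + 3*x^4/4 + sqrt(2)*x^2/2 + x*log(x) + x + x*log(3)


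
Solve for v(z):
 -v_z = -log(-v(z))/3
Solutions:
 -li(-v(z)) = C1 + z/3


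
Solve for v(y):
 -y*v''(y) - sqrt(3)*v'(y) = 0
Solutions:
 v(y) = C1 + C2*y^(1 - sqrt(3))


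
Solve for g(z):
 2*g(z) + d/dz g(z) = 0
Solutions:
 g(z) = C1*exp(-2*z)


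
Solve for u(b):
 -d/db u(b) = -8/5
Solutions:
 u(b) = C1 + 8*b/5


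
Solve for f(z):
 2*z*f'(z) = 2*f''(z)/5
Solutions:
 f(z) = C1 + C2*erfi(sqrt(10)*z/2)


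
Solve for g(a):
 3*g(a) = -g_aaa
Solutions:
 g(a) = C3*exp(-3^(1/3)*a) + (C1*sin(3^(5/6)*a/2) + C2*cos(3^(5/6)*a/2))*exp(3^(1/3)*a/2)


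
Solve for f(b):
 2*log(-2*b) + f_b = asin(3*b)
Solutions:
 f(b) = C1 - 2*b*log(-b) + b*asin(3*b) - 2*b*log(2) + 2*b + sqrt(1 - 9*b^2)/3


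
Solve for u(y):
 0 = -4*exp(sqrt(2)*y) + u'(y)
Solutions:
 u(y) = C1 + 2*sqrt(2)*exp(sqrt(2)*y)


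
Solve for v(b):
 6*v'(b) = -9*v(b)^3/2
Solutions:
 v(b) = -sqrt(2)*sqrt(-1/(C1 - 3*b))
 v(b) = sqrt(2)*sqrt(-1/(C1 - 3*b))


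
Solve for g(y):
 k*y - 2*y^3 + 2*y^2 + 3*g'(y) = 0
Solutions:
 g(y) = C1 - k*y^2/6 + y^4/6 - 2*y^3/9


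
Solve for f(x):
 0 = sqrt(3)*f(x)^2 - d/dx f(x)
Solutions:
 f(x) = -1/(C1 + sqrt(3)*x)


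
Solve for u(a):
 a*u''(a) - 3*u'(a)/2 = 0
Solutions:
 u(a) = C1 + C2*a^(5/2)


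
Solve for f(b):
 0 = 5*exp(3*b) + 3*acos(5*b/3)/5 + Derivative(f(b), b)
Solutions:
 f(b) = C1 - 3*b*acos(5*b/3)/5 + 3*sqrt(9 - 25*b^2)/25 - 5*exp(3*b)/3


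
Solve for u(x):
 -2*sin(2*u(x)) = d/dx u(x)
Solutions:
 u(x) = pi - acos((-C1 - exp(8*x))/(C1 - exp(8*x)))/2
 u(x) = acos((-C1 - exp(8*x))/(C1 - exp(8*x)))/2


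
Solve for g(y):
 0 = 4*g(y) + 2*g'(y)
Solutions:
 g(y) = C1*exp(-2*y)


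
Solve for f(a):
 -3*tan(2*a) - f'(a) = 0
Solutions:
 f(a) = C1 + 3*log(cos(2*a))/2


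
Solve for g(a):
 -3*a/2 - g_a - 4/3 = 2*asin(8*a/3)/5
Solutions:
 g(a) = C1 - 3*a^2/4 - 2*a*asin(8*a/3)/5 - 4*a/3 - sqrt(9 - 64*a^2)/20


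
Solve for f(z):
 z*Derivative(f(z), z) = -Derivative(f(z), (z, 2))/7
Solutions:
 f(z) = C1 + C2*erf(sqrt(14)*z/2)


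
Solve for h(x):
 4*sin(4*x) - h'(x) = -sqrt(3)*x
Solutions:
 h(x) = C1 + sqrt(3)*x^2/2 - cos(4*x)


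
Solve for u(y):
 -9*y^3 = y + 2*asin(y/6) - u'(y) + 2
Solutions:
 u(y) = C1 + 9*y^4/4 + y^2/2 + 2*y*asin(y/6) + 2*y + 2*sqrt(36 - y^2)


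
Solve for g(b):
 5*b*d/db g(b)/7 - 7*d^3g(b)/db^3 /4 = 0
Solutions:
 g(b) = C1 + Integral(C2*airyai(140^(1/3)*b/7) + C3*airybi(140^(1/3)*b/7), b)
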